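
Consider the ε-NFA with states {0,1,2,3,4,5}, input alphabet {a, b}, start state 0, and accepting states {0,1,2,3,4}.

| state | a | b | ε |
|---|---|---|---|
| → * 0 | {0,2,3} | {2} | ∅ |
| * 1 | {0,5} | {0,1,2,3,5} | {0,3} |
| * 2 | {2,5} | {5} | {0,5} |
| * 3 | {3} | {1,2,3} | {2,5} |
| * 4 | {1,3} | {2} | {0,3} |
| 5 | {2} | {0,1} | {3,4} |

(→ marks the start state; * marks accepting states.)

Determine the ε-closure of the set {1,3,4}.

Begin with {1,3,4}.
1 →ε {0,3}; add 0.
3 →ε {2,5}; add 2, 5.
ε-closure = {0,1,2,3,4,5}.

{0,1,2,3,4,5}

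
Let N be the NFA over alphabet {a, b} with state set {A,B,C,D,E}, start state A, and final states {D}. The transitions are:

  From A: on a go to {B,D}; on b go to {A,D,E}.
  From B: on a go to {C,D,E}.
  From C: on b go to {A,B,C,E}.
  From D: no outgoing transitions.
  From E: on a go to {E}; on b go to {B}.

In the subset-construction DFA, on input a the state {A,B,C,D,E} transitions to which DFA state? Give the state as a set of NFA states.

{B,C,D,E}

δ(A,a) = {B,D}; δ(B,a) = {C,D,E}; δ(C,a) = ∅; δ(D,a) = ∅; δ(E,a) = {E}.
Union: {B,C,D,E}.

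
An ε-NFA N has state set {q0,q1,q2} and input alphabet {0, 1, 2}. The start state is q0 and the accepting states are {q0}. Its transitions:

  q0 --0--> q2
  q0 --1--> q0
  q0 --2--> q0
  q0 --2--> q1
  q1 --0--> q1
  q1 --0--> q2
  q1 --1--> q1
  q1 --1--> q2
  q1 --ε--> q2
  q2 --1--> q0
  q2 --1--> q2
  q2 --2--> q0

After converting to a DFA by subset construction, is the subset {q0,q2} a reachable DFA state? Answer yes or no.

yes

Start state of the DFA: {q0} (ε-closure of the NFA start).
{q0} --0--> {q2}  [new]
{q0} --1--> {q0}  [seen]
{q0} --2--> {q0,q1,q2}  [new]
{q2} --0--> ∅  [new]
{q2} --1--> {q0,q2}  [new]
{q2} --2--> {q0}  [seen]
{q0,q1,q2} --0--> {q1,q2}  [new]
{q0,q1,q2} --1--> {q0,q1,q2}  [seen]
{q0,q1,q2} --2--> {q0,q1,q2}  [seen]
∅ --0--> ∅  [seen]
∅ --1--> ∅  [seen]
∅ --2--> ∅  [seen]
{q0,q2} --0--> {q2}  [seen]
{q0,q2} --1--> {q0,q2}  [seen]
{q0,q2} --2--> {q0,q1,q2}  [seen]
{q1,q2} --0--> {q1,q2}  [seen]
{q1,q2} --1--> {q0,q1,q2}  [seen]
{q1,q2} --2--> {q0}  [seen]
Reachable DFA states: {q0}, {q2}, {q0,q1,q2}, ∅, {q0,q2}, {q1,q2}.
{q0,q2} is among them.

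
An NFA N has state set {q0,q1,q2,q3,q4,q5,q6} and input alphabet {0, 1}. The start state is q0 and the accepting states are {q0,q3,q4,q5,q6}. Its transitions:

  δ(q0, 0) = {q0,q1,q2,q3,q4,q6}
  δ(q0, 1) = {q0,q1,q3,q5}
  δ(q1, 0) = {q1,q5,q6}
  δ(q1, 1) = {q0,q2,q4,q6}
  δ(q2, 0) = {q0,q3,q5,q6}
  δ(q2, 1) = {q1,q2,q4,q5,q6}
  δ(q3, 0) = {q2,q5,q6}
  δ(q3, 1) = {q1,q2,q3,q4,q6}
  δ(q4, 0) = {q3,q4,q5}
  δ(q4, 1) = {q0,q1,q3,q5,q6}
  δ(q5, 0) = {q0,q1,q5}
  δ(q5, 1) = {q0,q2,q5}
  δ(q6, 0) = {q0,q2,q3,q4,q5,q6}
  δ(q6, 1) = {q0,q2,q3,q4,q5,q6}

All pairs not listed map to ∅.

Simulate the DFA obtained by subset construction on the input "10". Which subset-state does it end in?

Start: {q0}.
δ(q0,1) = {q0,q1,q3,q5}.
Union: {q0,q1,q3,q5}.
After 1: {q0,q1,q3,q5}.
δ(q0,0) = {q0,q1,q2,q3,q4,q6}; δ(q1,0) = {q1,q5,q6}; δ(q3,0) = {q2,q5,q6}; δ(q5,0) = {q0,q1,q5}.
Union: {q0,q1,q2,q3,q4,q5,q6}.
After 0: {q0,q1,q2,q3,q4,q5,q6}.

{q0,q1,q2,q3,q4,q5,q6}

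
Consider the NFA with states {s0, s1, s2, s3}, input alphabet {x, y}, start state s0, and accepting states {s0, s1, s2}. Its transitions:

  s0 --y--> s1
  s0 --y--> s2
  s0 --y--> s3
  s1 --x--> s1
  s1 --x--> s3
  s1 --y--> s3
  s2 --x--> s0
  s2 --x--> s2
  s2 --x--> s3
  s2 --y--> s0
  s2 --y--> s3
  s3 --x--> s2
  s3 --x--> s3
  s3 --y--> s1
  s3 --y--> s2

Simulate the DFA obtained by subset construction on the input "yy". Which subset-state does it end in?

Start: {s0}.
δ(s0,y) = {s1, s2, s3}.
Union: {s1, s2, s3}.
After y: {s1, s2, s3}.
δ(s1,y) = {s3}; δ(s2,y) = {s0, s3}; δ(s3,y) = {s1, s2}.
Union: {s0, s1, s2, s3}.
After y: {s0, s1, s2, s3}.

{s0, s1, s2, s3}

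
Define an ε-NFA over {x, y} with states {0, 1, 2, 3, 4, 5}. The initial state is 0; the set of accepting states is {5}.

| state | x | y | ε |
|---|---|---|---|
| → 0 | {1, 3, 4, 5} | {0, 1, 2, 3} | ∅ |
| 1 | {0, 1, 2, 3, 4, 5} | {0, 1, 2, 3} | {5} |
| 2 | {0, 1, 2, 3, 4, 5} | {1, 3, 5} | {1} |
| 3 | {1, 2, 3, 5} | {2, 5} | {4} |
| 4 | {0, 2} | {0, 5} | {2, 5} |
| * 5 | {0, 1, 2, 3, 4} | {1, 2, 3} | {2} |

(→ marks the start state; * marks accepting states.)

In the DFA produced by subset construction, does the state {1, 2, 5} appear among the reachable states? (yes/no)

Start state of the DFA: {0} (ε-closure of the NFA start).
{0} --x--> {1, 2, 3, 4, 5}  [new]
{0} --y--> {0, 1, 2, 3, 4, 5}  [new]
{1, 2, 3, 4, 5} --x--> {0, 1, 2, 3, 4, 5}  [seen]
{1, 2, 3, 4, 5} --y--> {0, 1, 2, 3, 4, 5}  [seen]
{0, 1, 2, 3, 4, 5} --x--> {0, 1, 2, 3, 4, 5}  [seen]
{0, 1, 2, 3, 4, 5} --y--> {0, 1, 2, 3, 4, 5}  [seen]
Reachable DFA states: {0}, {1, 2, 3, 4, 5}, {0, 1, 2, 3, 4, 5}.
{1, 2, 5} is not among them.

no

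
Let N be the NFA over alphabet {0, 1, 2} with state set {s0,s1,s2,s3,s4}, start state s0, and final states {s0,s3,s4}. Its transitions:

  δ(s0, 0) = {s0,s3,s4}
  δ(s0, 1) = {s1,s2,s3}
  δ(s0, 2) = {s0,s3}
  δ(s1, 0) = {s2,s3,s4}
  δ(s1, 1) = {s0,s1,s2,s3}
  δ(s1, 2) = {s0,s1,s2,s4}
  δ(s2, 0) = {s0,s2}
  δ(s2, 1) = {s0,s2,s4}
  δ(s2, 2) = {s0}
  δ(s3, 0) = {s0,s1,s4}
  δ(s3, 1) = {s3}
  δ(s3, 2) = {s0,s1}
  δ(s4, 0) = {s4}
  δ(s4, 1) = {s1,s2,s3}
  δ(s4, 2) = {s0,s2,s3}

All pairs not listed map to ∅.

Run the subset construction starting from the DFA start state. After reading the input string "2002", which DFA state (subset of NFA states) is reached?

{s0,s1,s2,s3,s4}

Start: {s0}.
δ(s0,2) = {s0,s3}.
Union: {s0,s3}.
After 2: {s0,s3}.
δ(s0,0) = {s0,s3,s4}; δ(s3,0) = {s0,s1,s4}.
Union: {s0,s1,s3,s4}.
After 0: {s0,s1,s3,s4}.
δ(s0,0) = {s0,s3,s4}; δ(s1,0) = {s2,s3,s4}; δ(s3,0) = {s0,s1,s4}; δ(s4,0) = {s4}.
Union: {s0,s1,s2,s3,s4}.
After 0: {s0,s1,s2,s3,s4}.
δ(s0,2) = {s0,s3}; δ(s1,2) = {s0,s1,s2,s4}; δ(s2,2) = {s0}; δ(s3,2) = {s0,s1}; δ(s4,2) = {s0,s2,s3}.
Union: {s0,s1,s2,s3,s4}.
After 2: {s0,s1,s2,s3,s4}.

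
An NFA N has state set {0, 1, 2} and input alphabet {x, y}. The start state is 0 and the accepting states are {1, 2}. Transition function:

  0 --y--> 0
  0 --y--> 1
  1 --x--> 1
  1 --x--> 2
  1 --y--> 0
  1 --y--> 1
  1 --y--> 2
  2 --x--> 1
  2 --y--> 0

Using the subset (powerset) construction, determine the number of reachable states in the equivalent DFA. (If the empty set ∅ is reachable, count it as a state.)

5

Start state of the DFA: {0}.
{0} --x--> ∅  [new]
{0} --y--> {0, 1}  [new]
∅ --x--> ∅  [seen]
∅ --y--> ∅  [seen]
{0, 1} --x--> {1, 2}  [new]
{0, 1} --y--> {0, 1, 2}  [new]
{1, 2} --x--> {1, 2}  [seen]
{1, 2} --y--> {0, 1, 2}  [seen]
{0, 1, 2} --x--> {1, 2}  [seen]
{0, 1, 2} --y--> {0, 1, 2}  [seen]
Reachable DFA states: {0}, ∅, {0, 1}, {1, 2}, {0, 1, 2}.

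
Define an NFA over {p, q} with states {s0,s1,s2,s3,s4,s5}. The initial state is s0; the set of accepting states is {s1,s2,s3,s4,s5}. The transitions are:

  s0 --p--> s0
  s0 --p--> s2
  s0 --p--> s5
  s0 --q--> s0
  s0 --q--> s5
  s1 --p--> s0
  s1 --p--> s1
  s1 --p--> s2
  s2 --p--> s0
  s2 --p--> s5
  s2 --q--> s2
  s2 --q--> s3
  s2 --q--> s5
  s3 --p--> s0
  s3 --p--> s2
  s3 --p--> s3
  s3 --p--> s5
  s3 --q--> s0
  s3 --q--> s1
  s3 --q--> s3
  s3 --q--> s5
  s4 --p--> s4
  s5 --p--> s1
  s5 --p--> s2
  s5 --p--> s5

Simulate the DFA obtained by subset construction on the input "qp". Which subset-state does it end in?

Start: {s0}.
δ(s0,q) = {s0,s5}.
Union: {s0,s5}.
After q: {s0,s5}.
δ(s0,p) = {s0,s2,s5}; δ(s5,p) = {s1,s2,s5}.
Union: {s0,s1,s2,s5}.
After p: {s0,s1,s2,s5}.

{s0,s1,s2,s5}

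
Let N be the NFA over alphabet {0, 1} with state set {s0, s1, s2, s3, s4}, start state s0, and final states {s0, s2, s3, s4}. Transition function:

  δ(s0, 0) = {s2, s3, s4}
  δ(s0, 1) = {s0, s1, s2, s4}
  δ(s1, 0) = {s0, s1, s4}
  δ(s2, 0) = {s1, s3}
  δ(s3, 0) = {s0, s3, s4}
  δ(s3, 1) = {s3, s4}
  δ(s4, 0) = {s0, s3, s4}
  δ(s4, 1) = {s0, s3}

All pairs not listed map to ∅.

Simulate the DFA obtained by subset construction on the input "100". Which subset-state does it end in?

{s0, s1, s2, s3, s4}

Start: {s0}.
δ(s0,1) = {s0, s1, s2, s4}.
Union: {s0, s1, s2, s4}.
After 1: {s0, s1, s2, s4}.
δ(s0,0) = {s2, s3, s4}; δ(s1,0) = {s0, s1, s4}; δ(s2,0) = {s1, s3}; δ(s4,0) = {s0, s3, s4}.
Union: {s0, s1, s2, s3, s4}.
After 0: {s0, s1, s2, s3, s4}.
δ(s0,0) = {s2, s3, s4}; δ(s1,0) = {s0, s1, s4}; δ(s2,0) = {s1, s3}; δ(s3,0) = {s0, s3, s4}; δ(s4,0) = {s0, s3, s4}.
Union: {s0, s1, s2, s3, s4}.
After 0: {s0, s1, s2, s3, s4}.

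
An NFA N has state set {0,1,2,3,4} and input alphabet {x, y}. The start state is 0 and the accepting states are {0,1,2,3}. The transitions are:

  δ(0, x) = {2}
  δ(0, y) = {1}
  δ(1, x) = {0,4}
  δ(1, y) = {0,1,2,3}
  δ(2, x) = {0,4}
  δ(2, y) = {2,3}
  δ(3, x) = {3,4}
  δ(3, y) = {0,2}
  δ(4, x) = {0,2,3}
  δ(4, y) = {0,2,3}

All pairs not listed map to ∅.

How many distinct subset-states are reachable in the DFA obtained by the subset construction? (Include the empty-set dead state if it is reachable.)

9

Start state of the DFA: {0}.
{0} --x--> {2}  [new]
{0} --y--> {1}  [new]
{2} --x--> {0,4}  [new]
{2} --y--> {2,3}  [new]
{1} --x--> {0,4}  [seen]
{1} --y--> {0,1,2,3}  [new]
{0,4} --x--> {0,2,3}  [new]
{0,4} --y--> {0,1,2,3}  [seen]
{2,3} --x--> {0,3,4}  [new]
{2,3} --y--> {0,2,3}  [seen]
{0,1,2,3} --x--> {0,2,3,4}  [new]
{0,1,2,3} --y--> {0,1,2,3}  [seen]
{0,2,3} --x--> {0,2,3,4}  [seen]
{0,2,3} --y--> {0,1,2,3}  [seen]
{0,3,4} --x--> {0,2,3,4}  [seen]
{0,3,4} --y--> {0,1,2,3}  [seen]
{0,2,3,4} --x--> {0,2,3,4}  [seen]
{0,2,3,4} --y--> {0,1,2,3}  [seen]
Reachable DFA states: {0}, {2}, {1}, {0,4}, {2,3}, {0,1,2,3}, {0,2,3}, {0,3,4}, {0,2,3,4}.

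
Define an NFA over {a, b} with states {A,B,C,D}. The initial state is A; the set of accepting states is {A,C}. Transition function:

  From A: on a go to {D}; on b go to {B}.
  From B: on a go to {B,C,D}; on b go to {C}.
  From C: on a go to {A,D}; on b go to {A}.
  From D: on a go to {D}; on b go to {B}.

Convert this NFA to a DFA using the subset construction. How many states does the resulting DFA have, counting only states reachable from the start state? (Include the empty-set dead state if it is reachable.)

Start state of the DFA: {A}.
{A} --a--> {D}  [new]
{A} --b--> {B}  [new]
{D} --a--> {D}  [seen]
{D} --b--> {B}  [seen]
{B} --a--> {B,C,D}  [new]
{B} --b--> {C}  [new]
{B,C,D} --a--> {A,B,C,D}  [new]
{B,C,D} --b--> {A,B,C}  [new]
{C} --a--> {A,D}  [new]
{C} --b--> {A}  [seen]
{A,B,C,D} --a--> {A,B,C,D}  [seen]
{A,B,C,D} --b--> {A,B,C}  [seen]
{A,B,C} --a--> {A,B,C,D}  [seen]
{A,B,C} --b--> {A,B,C}  [seen]
{A,D} --a--> {D}  [seen]
{A,D} --b--> {B}  [seen]
Reachable DFA states: {A}, {D}, {B}, {B,C,D}, {C}, {A,B,C,D}, {A,B,C}, {A,D}.

8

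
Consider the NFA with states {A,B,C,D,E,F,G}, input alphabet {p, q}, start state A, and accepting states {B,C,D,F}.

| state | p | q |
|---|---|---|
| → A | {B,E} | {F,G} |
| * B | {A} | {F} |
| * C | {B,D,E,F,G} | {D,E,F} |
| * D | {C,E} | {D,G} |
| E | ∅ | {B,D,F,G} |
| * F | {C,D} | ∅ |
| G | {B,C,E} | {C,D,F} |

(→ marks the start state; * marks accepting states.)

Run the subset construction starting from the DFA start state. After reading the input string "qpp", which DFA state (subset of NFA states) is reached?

Start: {A}.
δ(A,q) = {F,G}.
Union: {F,G}.
After q: {F,G}.
δ(F,p) = {C,D}; δ(G,p) = {B,C,E}.
Union: {B,C,D,E}.
After p: {B,C,D,E}.
δ(B,p) = {A}; δ(C,p) = {B,D,E,F,G}; δ(D,p) = {C,E}; δ(E,p) = ∅.
Union: {A,B,C,D,E,F,G}.
After p: {A,B,C,D,E,F,G}.

{A,B,C,D,E,F,G}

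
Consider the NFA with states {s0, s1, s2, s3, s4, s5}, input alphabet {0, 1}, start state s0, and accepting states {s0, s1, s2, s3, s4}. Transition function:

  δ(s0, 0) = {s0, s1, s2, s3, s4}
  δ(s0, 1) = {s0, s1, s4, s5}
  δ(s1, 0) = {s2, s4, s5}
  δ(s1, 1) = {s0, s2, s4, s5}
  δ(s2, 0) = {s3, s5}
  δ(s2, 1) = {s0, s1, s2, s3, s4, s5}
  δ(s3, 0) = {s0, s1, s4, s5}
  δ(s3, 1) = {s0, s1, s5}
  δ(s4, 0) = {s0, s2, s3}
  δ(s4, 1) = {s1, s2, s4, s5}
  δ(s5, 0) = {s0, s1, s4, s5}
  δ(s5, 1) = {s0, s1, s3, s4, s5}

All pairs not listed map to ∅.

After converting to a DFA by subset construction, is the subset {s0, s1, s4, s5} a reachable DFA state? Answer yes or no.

Start state of the DFA: {s0}.
{s0} --0--> {s0, s1, s2, s3, s4}  [new]
{s0} --1--> {s0, s1, s4, s5}  [new]
{s0, s1, s2, s3, s4} --0--> {s0, s1, s2, s3, s4, s5}  [new]
{s0, s1, s2, s3, s4} --1--> {s0, s1, s2, s3, s4, s5}  [seen]
{s0, s1, s4, s5} --0--> {s0, s1, s2, s3, s4, s5}  [seen]
{s0, s1, s4, s5} --1--> {s0, s1, s2, s3, s4, s5}  [seen]
{s0, s1, s2, s3, s4, s5} --0--> {s0, s1, s2, s3, s4, s5}  [seen]
{s0, s1, s2, s3, s4, s5} --1--> {s0, s1, s2, s3, s4, s5}  [seen]
Reachable DFA states: {s0}, {s0, s1, s2, s3, s4}, {s0, s1, s4, s5}, {s0, s1, s2, s3, s4, s5}.
{s0, s1, s4, s5} is among them.

yes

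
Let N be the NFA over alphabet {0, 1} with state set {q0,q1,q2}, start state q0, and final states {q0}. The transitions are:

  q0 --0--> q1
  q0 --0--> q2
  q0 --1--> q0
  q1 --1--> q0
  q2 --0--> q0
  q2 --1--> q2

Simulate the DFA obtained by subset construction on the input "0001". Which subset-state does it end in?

Start: {q0}.
δ(q0,0) = {q1,q2}.
Union: {q1,q2}.
After 0: {q1,q2}.
δ(q1,0) = ∅; δ(q2,0) = {q0}.
Union: {q0}.
After 0: {q0}.
δ(q0,0) = {q1,q2}.
Union: {q1,q2}.
After 0: {q1,q2}.
δ(q1,1) = {q0}; δ(q2,1) = {q2}.
Union: {q0,q2}.
After 1: {q0,q2}.

{q0,q2}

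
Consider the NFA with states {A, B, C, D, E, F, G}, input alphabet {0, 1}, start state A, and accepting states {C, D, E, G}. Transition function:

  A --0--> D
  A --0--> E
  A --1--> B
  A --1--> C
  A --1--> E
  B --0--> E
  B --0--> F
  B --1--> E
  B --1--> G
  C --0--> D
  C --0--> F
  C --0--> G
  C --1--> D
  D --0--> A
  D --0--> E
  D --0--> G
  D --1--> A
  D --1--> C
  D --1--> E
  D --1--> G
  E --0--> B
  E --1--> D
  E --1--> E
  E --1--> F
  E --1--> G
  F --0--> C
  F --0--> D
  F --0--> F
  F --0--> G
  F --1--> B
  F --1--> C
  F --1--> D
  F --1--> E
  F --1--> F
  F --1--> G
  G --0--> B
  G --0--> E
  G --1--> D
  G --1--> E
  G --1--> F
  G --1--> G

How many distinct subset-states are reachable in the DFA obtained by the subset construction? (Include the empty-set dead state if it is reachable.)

10

Start state of the DFA: {A}.
{A} --0--> {D, E}  [new]
{A} --1--> {B, C, E}  [new]
{D, E} --0--> {A, B, E, G}  [new]
{D, E} --1--> {A, C, D, E, F, G}  [new]
{B, C, E} --0--> {B, D, E, F, G}  [new]
{B, C, E} --1--> {D, E, F, G}  [new]
{A, B, E, G} --0--> {B, D, E, F}  [new]
{A, B, E, G} --1--> {B, C, D, E, F, G}  [new]
{A, C, D, E, F, G} --0--> {A, B, C, D, E, F, G}  [new]
{A, C, D, E, F, G} --1--> {A, B, C, D, E, F, G}  [seen]
{B, D, E, F, G} --0--> {A, B, C, D, E, F, G}  [seen]
{B, D, E, F, G} --1--> {A, B, C, D, E, F, G}  [seen]
{D, E, F, G} --0--> {A, B, C, D, E, F, G}  [seen]
{D, E, F, G} --1--> {A, B, C, D, E, F, G}  [seen]
{B, D, E, F} --0--> {A, B, C, D, E, F, G}  [seen]
{B, D, E, F} --1--> {A, B, C, D, E, F, G}  [seen]
{B, C, D, E, F, G} --0--> {A, B, C, D, E, F, G}  [seen]
{B, C, D, E, F, G} --1--> {A, B, C, D, E, F, G}  [seen]
{A, B, C, D, E, F, G} --0--> {A, B, C, D, E, F, G}  [seen]
{A, B, C, D, E, F, G} --1--> {A, B, C, D, E, F, G}  [seen]
Reachable DFA states: {A}, {D, E}, {B, C, E}, {A, B, E, G}, {A, C, D, E, F, G}, {B, D, E, F, G}, {D, E, F, G}, {B, D, E, F}, {B, C, D, E, F, G}, {A, B, C, D, E, F, G}.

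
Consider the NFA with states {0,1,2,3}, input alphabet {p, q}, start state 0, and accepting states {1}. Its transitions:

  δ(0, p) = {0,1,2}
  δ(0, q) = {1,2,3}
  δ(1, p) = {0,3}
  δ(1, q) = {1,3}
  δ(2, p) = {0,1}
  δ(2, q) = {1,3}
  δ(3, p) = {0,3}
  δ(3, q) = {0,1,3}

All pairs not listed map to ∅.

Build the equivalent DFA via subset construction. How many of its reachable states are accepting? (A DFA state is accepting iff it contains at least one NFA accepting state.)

Start state of the DFA: {0}.
{0} --p--> {0,1,2}  [new]
{0} --q--> {1,2,3}  [new]
{0,1,2} --p--> {0,1,2,3}  [new]
{0,1,2} --q--> {1,2,3}  [seen]
{1,2,3} --p--> {0,1,3}  [new]
{1,2,3} --q--> {0,1,3}  [seen]
{0,1,2,3} --p--> {0,1,2,3}  [seen]
{0,1,2,3} --q--> {0,1,2,3}  [seen]
{0,1,3} --p--> {0,1,2,3}  [seen]
{0,1,3} --q--> {0,1,2,3}  [seen]
Reachable DFA states: {0}, {0,1,2}, {1,2,3}, {0,1,2,3}, {0,1,3}.
Accepting DFA states (contain an NFA accepting state): {0,1,2}, {1,2,3}, {0,1,2,3}, {0,1,3}.

4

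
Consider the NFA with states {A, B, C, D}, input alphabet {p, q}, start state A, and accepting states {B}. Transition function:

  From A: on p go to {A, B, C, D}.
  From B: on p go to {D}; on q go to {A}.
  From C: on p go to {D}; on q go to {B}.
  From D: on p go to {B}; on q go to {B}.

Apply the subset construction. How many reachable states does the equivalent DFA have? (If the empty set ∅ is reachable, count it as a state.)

4

Start state of the DFA: {A}.
{A} --p--> {A, B, C, D}  [new]
{A} --q--> ∅  [new]
{A, B, C, D} --p--> {A, B, C, D}  [seen]
{A, B, C, D} --q--> {A, B}  [new]
∅ --p--> ∅  [seen]
∅ --q--> ∅  [seen]
{A, B} --p--> {A, B, C, D}  [seen]
{A, B} --q--> {A}  [seen]
Reachable DFA states: {A}, {A, B, C, D}, ∅, {A, B}.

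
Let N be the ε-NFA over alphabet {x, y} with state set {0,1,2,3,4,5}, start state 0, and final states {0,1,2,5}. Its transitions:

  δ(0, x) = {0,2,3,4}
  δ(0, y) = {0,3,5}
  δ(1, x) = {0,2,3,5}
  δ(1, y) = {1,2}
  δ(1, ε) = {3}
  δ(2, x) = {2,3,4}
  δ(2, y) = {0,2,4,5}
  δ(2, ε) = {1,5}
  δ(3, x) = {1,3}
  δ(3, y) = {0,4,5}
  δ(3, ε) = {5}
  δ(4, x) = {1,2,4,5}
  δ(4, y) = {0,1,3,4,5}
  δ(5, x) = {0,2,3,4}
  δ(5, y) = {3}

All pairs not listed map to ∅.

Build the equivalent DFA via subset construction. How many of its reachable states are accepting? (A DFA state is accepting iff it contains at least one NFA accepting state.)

Start state of the DFA: {0} (ε-closure of the NFA start).
{0} --x--> {0,1,2,3,4,5}  [new]
{0} --y--> {0,3,5}  [new]
{0,1,2,3,4,5} --x--> {0,1,2,3,4,5}  [seen]
{0,1,2,3,4,5} --y--> {0,1,2,3,4,5}  [seen]
{0,3,5} --x--> {0,1,2,3,4,5}  [seen]
{0,3,5} --y--> {0,3,4,5}  [new]
{0,3,4,5} --x--> {0,1,2,3,4,5}  [seen]
{0,3,4,5} --y--> {0,1,3,4,5}  [new]
{0,1,3,4,5} --x--> {0,1,2,3,4,5}  [seen]
{0,1,3,4,5} --y--> {0,1,2,3,4,5}  [seen]
Reachable DFA states: {0}, {0,1,2,3,4,5}, {0,3,5}, {0,3,4,5}, {0,1,3,4,5}.
Accepting DFA states (contain an NFA accepting state): {0}, {0,1,2,3,4,5}, {0,3,5}, {0,3,4,5}, {0,1,3,4,5}.

5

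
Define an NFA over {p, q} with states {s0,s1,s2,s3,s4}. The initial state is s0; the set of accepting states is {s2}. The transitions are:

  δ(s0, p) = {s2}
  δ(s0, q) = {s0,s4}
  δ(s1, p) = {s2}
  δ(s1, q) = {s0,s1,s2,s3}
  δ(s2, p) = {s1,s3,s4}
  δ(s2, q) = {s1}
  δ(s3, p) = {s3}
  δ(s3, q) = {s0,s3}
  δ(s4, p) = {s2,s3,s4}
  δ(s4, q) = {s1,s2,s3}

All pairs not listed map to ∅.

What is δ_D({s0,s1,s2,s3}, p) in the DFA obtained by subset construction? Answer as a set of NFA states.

δ(s0,p) = {s2}; δ(s1,p) = {s2}; δ(s2,p) = {s1,s3,s4}; δ(s3,p) = {s3}.
Union: {s1,s2,s3,s4}.

{s1,s2,s3,s4}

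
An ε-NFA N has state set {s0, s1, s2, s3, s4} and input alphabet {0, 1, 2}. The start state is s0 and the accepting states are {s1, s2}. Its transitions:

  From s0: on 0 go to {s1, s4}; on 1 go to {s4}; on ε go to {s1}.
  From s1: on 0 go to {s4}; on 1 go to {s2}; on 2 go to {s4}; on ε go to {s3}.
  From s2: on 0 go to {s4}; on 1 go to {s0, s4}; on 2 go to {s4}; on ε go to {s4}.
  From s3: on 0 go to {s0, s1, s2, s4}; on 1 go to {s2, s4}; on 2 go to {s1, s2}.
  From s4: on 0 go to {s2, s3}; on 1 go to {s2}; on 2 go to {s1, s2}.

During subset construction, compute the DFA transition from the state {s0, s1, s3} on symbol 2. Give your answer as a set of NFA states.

{s1, s2, s3, s4}

δ(s0,2) = ∅; δ(s1,2) = {s4}; δ(s3,2) = {s1, s2}.
Union: {s1, s2, s4}.
ε-closure gives {s1, s2, s3, s4}.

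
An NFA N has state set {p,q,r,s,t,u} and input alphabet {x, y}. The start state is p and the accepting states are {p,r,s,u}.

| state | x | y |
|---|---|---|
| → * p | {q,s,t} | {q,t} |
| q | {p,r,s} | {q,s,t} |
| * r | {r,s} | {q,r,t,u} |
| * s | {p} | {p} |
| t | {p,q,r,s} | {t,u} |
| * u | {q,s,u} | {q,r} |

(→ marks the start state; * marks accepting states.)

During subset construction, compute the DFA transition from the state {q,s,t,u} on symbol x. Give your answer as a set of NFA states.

{p,q,r,s,u}

δ(q,x) = {p,r,s}; δ(s,x) = {p}; δ(t,x) = {p,q,r,s}; δ(u,x) = {q,s,u}.
Union: {p,q,r,s,u}.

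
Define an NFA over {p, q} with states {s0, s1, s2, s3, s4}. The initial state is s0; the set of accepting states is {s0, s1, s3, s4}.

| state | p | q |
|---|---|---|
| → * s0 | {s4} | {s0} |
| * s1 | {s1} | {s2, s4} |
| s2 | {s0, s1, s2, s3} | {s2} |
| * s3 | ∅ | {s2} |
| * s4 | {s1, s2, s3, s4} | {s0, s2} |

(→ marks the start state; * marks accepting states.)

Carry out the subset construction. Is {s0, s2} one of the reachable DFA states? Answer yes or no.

Start state of the DFA: {s0}.
{s0} --p--> {s4}  [new]
{s0} --q--> {s0}  [seen]
{s4} --p--> {s1, s2, s3, s4}  [new]
{s4} --q--> {s0, s2}  [new]
{s1, s2, s3, s4} --p--> {s0, s1, s2, s3, s4}  [new]
{s1, s2, s3, s4} --q--> {s0, s2, s4}  [new]
{s0, s2} --p--> {s0, s1, s2, s3, s4}  [seen]
{s0, s2} --q--> {s0, s2}  [seen]
{s0, s1, s2, s3, s4} --p--> {s0, s1, s2, s3, s4}  [seen]
{s0, s1, s2, s3, s4} --q--> {s0, s2, s4}  [seen]
{s0, s2, s4} --p--> {s0, s1, s2, s3, s4}  [seen]
{s0, s2, s4} --q--> {s0, s2}  [seen]
Reachable DFA states: {s0}, {s4}, {s1, s2, s3, s4}, {s0, s2}, {s0, s1, s2, s3, s4}, {s0, s2, s4}.
{s0, s2} is among them.

yes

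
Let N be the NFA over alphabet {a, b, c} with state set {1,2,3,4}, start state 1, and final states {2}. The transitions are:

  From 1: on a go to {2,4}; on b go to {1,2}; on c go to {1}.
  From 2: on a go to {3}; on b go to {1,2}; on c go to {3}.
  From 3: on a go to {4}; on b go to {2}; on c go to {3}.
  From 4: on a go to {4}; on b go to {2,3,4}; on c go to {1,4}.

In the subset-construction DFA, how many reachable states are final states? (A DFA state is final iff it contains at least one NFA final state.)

4

Start state of the DFA: {1}.
{1} --a--> {2,4}  [new]
{1} --b--> {1,2}  [new]
{1} --c--> {1}  [seen]
{2,4} --a--> {3,4}  [new]
{2,4} --b--> {1,2,3,4}  [new]
{2,4} --c--> {1,3,4}  [new]
{1,2} --a--> {2,3,4}  [new]
{1,2} --b--> {1,2}  [seen]
{1,2} --c--> {1,3}  [new]
{3,4} --a--> {4}  [new]
{3,4} --b--> {2,3,4}  [seen]
{3,4} --c--> {1,3,4}  [seen]
{1,2,3,4} --a--> {2,3,4}  [seen]
{1,2,3,4} --b--> {1,2,3,4}  [seen]
{1,2,3,4} --c--> {1,3,4}  [seen]
{1,3,4} --a--> {2,4}  [seen]
{1,3,4} --b--> {1,2,3,4}  [seen]
{1,3,4} --c--> {1,3,4}  [seen]
{2,3,4} --a--> {3,4}  [seen]
{2,3,4} --b--> {1,2,3,4}  [seen]
{2,3,4} --c--> {1,3,4}  [seen]
{1,3} --a--> {2,4}  [seen]
{1,3} --b--> {1,2}  [seen]
{1,3} --c--> {1,3}  [seen]
{4} --a--> {4}  [seen]
{4} --b--> {2,3,4}  [seen]
{4} --c--> {1,4}  [new]
{1,4} --a--> {2,4}  [seen]
{1,4} --b--> {1,2,3,4}  [seen]
{1,4} --c--> {1,4}  [seen]
Reachable DFA states: {1}, {2,4}, {1,2}, {3,4}, {1,2,3,4}, {1,3,4}, {2,3,4}, {1,3}, {4}, {1,4}.
Accepting DFA states (contain an NFA accepting state): {2,4}, {1,2}, {1,2,3,4}, {2,3,4}.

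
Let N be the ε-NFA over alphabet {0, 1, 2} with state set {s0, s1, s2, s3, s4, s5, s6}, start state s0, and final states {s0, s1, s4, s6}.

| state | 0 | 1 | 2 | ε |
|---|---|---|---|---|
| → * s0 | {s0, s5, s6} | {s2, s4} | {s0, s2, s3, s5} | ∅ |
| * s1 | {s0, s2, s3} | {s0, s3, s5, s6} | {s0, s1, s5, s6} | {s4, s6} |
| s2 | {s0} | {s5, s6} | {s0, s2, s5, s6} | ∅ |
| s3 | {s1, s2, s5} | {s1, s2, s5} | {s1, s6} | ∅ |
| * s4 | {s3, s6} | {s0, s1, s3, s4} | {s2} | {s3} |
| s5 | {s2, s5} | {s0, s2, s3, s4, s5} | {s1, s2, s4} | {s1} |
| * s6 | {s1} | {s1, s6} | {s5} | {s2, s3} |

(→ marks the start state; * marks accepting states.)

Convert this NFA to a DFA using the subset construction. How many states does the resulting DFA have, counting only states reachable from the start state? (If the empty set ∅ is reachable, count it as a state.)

3

Start state of the DFA: {s0} (ε-closure of the NFA start).
{s0} --0--> {s0, s1, s2, s3, s4, s5, s6}  [new]
{s0} --1--> {s2, s3, s4}  [new]
{s0} --2--> {s0, s1, s2, s3, s4, s5, s6}  [seen]
{s0, s1, s2, s3, s4, s5, s6} --0--> {s0, s1, s2, s3, s4, s5, s6}  [seen]
{s0, s1, s2, s3, s4, s5, s6} --1--> {s0, s1, s2, s3, s4, s5, s6}  [seen]
{s0, s1, s2, s3, s4, s5, s6} --2--> {s0, s1, s2, s3, s4, s5, s6}  [seen]
{s2, s3, s4} --0--> {s0, s1, s2, s3, s4, s5, s6}  [seen]
{s2, s3, s4} --1--> {s0, s1, s2, s3, s4, s5, s6}  [seen]
{s2, s3, s4} --2--> {s0, s1, s2, s3, s4, s5, s6}  [seen]
Reachable DFA states: {s0}, {s0, s1, s2, s3, s4, s5, s6}, {s2, s3, s4}.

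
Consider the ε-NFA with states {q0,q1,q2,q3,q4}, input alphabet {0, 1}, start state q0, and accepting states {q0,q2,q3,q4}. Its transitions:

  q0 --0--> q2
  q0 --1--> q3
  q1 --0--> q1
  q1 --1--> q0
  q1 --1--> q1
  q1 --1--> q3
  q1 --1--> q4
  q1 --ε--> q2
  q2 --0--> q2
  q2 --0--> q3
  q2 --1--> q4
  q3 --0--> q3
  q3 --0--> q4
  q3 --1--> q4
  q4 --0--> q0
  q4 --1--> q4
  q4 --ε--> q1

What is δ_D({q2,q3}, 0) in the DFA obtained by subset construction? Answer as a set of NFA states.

δ(q2,0) = {q2,q3}; δ(q3,0) = {q3,q4}.
Union: {q2,q3,q4}.
ε-closure gives {q1,q2,q3,q4}.

{q1,q2,q3,q4}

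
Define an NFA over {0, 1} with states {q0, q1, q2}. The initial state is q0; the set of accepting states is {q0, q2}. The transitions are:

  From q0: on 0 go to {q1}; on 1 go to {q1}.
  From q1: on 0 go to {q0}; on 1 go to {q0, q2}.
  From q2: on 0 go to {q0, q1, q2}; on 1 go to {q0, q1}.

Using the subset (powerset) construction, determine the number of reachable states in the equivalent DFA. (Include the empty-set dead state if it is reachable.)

5

Start state of the DFA: {q0}.
{q0} --0--> {q1}  [new]
{q0} --1--> {q1}  [seen]
{q1} --0--> {q0}  [seen]
{q1} --1--> {q0, q2}  [new]
{q0, q2} --0--> {q0, q1, q2}  [new]
{q0, q2} --1--> {q0, q1}  [new]
{q0, q1, q2} --0--> {q0, q1, q2}  [seen]
{q0, q1, q2} --1--> {q0, q1, q2}  [seen]
{q0, q1} --0--> {q0, q1}  [seen]
{q0, q1} --1--> {q0, q1, q2}  [seen]
Reachable DFA states: {q0}, {q1}, {q0, q2}, {q0, q1, q2}, {q0, q1}.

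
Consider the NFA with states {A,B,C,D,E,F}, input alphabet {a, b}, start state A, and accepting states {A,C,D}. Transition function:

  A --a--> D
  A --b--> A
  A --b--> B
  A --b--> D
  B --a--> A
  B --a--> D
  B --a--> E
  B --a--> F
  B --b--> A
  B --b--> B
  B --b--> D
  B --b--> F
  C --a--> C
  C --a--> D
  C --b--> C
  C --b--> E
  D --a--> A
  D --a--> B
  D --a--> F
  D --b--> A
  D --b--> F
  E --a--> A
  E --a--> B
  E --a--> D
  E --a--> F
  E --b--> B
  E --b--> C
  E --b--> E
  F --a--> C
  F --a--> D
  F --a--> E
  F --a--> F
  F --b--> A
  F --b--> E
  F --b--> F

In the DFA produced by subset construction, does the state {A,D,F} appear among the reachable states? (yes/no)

no

Start state of the DFA: {A}.
{A} --a--> {D}  [new]
{A} --b--> {A,B,D}  [new]
{D} --a--> {A,B,F}  [new]
{D} --b--> {A,F}  [new]
{A,B,D} --a--> {A,B,D,E,F}  [new]
{A,B,D} --b--> {A,B,D,F}  [new]
{A,B,F} --a--> {A,C,D,E,F}  [new]
{A,B,F} --b--> {A,B,D,E,F}  [seen]
{A,F} --a--> {C,D,E,F}  [new]
{A,F} --b--> {A,B,D,E,F}  [seen]
{A,B,D,E,F} --a--> {A,B,C,D,E,F}  [new]
{A,B,D,E,F} --b--> {A,B,C,D,E,F}  [seen]
{A,B,D,F} --a--> {A,B,C,D,E,F}  [seen]
{A,B,D,F} --b--> {A,B,D,E,F}  [seen]
{A,C,D,E,F} --a--> {A,B,C,D,E,F}  [seen]
{A,C,D,E,F} --b--> {A,B,C,D,E,F}  [seen]
{C,D,E,F} --a--> {A,B,C,D,E,F}  [seen]
{C,D,E,F} --b--> {A,B,C,E,F}  [new]
{A,B,C,D,E,F} --a--> {A,B,C,D,E,F}  [seen]
{A,B,C,D,E,F} --b--> {A,B,C,D,E,F}  [seen]
{A,B,C,E,F} --a--> {A,B,C,D,E,F}  [seen]
{A,B,C,E,F} --b--> {A,B,C,D,E,F}  [seen]
Reachable DFA states: {A}, {D}, {A,B,D}, {A,B,F}, {A,F}, {A,B,D,E,F}, {A,B,D,F}, {A,C,D,E,F}, {C,D,E,F}, {A,B,C,D,E,F}, {A,B,C,E,F}.
{A,D,F} is not among them.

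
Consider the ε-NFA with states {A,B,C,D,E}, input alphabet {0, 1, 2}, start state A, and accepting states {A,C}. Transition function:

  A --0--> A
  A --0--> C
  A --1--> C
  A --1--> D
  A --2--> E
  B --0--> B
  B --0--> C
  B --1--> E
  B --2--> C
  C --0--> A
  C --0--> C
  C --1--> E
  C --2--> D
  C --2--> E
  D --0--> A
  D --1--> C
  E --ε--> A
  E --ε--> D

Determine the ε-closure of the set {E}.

{A,D,E}

Begin with {E}.
E →ε {A,D}; add A, D.
ε-closure = {A,D,E}.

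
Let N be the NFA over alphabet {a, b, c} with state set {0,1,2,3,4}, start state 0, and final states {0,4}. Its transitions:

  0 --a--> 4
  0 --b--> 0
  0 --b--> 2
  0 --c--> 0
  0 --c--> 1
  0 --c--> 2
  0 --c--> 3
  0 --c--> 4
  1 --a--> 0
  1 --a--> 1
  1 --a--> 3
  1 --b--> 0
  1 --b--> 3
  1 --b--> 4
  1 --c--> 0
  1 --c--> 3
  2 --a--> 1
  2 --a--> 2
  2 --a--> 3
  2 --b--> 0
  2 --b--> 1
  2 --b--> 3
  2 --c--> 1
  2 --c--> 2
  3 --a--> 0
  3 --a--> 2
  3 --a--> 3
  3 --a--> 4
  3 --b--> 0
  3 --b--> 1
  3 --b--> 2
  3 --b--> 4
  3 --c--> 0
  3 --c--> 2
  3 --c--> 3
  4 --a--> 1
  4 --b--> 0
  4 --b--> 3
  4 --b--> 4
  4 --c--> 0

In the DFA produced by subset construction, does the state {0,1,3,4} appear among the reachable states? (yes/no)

no

Start state of the DFA: {0}.
{0} --a--> {4}  [new]
{0} --b--> {0,2}  [new]
{0} --c--> {0,1,2,3,4}  [new]
{4} --a--> {1}  [new]
{4} --b--> {0,3,4}  [new]
{4} --c--> {0}  [seen]
{0,2} --a--> {1,2,3,4}  [new]
{0,2} --b--> {0,1,2,3}  [new]
{0,2} --c--> {0,1,2,3,4}  [seen]
{0,1,2,3,4} --a--> {0,1,2,3,4}  [seen]
{0,1,2,3,4} --b--> {0,1,2,3,4}  [seen]
{0,1,2,3,4} --c--> {0,1,2,3,4}  [seen]
{1} --a--> {0,1,3}  [new]
{1} --b--> {0,3,4}  [seen]
{1} --c--> {0,3}  [new]
{0,3,4} --a--> {0,1,2,3,4}  [seen]
{0,3,4} --b--> {0,1,2,3,4}  [seen]
{0,3,4} --c--> {0,1,2,3,4}  [seen]
{1,2,3,4} --a--> {0,1,2,3,4}  [seen]
{1,2,3,4} --b--> {0,1,2,3,4}  [seen]
{1,2,3,4} --c--> {0,1,2,3}  [seen]
{0,1,2,3} --a--> {0,1,2,3,4}  [seen]
{0,1,2,3} --b--> {0,1,2,3,4}  [seen]
{0,1,2,3} --c--> {0,1,2,3,4}  [seen]
{0,1,3} --a--> {0,1,2,3,4}  [seen]
{0,1,3} --b--> {0,1,2,3,4}  [seen]
{0,1,3} --c--> {0,1,2,3,4}  [seen]
{0,3} --a--> {0,2,3,4}  [new]
{0,3} --b--> {0,1,2,4}  [new]
{0,3} --c--> {0,1,2,3,4}  [seen]
{0,2,3,4} --a--> {0,1,2,3,4}  [seen]
{0,2,3,4} --b--> {0,1,2,3,4}  [seen]
{0,2,3,4} --c--> {0,1,2,3,4}  [seen]
{0,1,2,4} --a--> {0,1,2,3,4}  [seen]
{0,1,2,4} --b--> {0,1,2,3,4}  [seen]
{0,1,2,4} --c--> {0,1,2,3,4}  [seen]
Reachable DFA states: {0}, {4}, {0,2}, {0,1,2,3,4}, {1}, {0,3,4}, {1,2,3,4}, {0,1,2,3}, {0,1,3}, {0,3}, {0,2,3,4}, {0,1,2,4}.
{0,1,3,4} is not among them.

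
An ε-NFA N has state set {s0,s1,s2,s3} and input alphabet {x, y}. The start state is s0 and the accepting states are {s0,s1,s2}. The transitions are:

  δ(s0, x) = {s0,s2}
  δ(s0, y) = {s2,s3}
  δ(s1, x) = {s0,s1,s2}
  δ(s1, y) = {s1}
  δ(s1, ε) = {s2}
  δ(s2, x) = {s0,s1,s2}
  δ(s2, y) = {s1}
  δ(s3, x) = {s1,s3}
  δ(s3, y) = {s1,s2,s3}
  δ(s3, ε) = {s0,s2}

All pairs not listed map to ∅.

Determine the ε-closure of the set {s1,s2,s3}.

{s0,s1,s2,s3}

Begin with {s1,s2,s3}.
s3 →ε {s0,s2}; add s0.
ε-closure = {s0,s1,s2,s3}.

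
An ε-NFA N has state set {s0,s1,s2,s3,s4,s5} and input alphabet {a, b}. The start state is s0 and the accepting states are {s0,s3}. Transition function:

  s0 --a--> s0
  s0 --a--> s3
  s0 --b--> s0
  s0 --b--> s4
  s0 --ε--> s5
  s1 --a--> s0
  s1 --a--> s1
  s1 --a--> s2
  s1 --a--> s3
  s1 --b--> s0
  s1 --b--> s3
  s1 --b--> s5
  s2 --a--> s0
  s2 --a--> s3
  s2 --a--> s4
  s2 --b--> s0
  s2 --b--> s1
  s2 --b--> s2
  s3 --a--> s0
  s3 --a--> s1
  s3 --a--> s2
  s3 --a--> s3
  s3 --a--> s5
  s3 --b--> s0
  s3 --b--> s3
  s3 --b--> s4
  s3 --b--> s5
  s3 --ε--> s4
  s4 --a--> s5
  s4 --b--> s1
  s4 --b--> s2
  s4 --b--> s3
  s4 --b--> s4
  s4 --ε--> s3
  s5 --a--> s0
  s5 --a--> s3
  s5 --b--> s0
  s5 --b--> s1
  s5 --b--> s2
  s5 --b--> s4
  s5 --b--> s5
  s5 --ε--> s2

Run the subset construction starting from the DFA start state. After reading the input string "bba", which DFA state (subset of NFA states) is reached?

Start: {s0,s2,s5}.
δ(s0,b) = {s0,s4}; δ(s2,b) = {s0,s1,s2}; δ(s5,b) = {s0,s1,s2,s4,s5}.
Union: {s0,s1,s2,s4,s5}.
ε-closure gives {s0,s1,s2,s3,s4,s5}.
After b: {s0,s1,s2,s3,s4,s5}.
δ(s0,b) = {s0,s4}; δ(s1,b) = {s0,s3,s5}; δ(s2,b) = {s0,s1,s2}; δ(s3,b) = {s0,s3,s4,s5}; δ(s4,b) = {s1,s2,s3,s4}; δ(s5,b) = {s0,s1,s2,s4,s5}.
Union: {s0,s1,s2,s3,s4,s5}.
After b: {s0,s1,s2,s3,s4,s5}.
δ(s0,a) = {s0,s3}; δ(s1,a) = {s0,s1,s2,s3}; δ(s2,a) = {s0,s3,s4}; δ(s3,a) = {s0,s1,s2,s3,s5}; δ(s4,a) = {s5}; δ(s5,a) = {s0,s3}.
Union: {s0,s1,s2,s3,s4,s5}.
After a: {s0,s1,s2,s3,s4,s5}.

{s0,s1,s2,s3,s4,s5}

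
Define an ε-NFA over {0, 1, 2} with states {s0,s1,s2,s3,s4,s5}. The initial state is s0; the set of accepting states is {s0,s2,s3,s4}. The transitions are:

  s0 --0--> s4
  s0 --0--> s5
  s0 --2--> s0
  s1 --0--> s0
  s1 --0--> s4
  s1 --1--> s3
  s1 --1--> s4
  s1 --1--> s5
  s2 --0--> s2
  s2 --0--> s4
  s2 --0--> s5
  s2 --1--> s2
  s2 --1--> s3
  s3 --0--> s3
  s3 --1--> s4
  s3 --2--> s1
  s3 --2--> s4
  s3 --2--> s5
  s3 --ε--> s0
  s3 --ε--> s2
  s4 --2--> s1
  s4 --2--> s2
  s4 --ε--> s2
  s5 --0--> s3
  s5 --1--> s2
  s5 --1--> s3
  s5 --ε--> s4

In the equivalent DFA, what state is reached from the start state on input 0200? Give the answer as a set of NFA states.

Start: {s0}.
δ(s0,0) = {s4,s5}.
Union: {s4,s5}.
ε-closure gives {s2,s4,s5}.
After 0: {s2,s4,s5}.
δ(s2,2) = ∅; δ(s4,2) = {s1,s2}; δ(s5,2) = ∅.
Union: {s1,s2}.
After 2: {s1,s2}.
δ(s1,0) = {s0,s4}; δ(s2,0) = {s2,s4,s5}.
Union: {s0,s2,s4,s5}.
After 0: {s0,s2,s4,s5}.
δ(s0,0) = {s4,s5}; δ(s2,0) = {s2,s4,s5}; δ(s4,0) = ∅; δ(s5,0) = {s3}.
Union: {s2,s3,s4,s5}.
ε-closure gives {s0,s2,s3,s4,s5}.
After 0: {s0,s2,s3,s4,s5}.

{s0,s2,s3,s4,s5}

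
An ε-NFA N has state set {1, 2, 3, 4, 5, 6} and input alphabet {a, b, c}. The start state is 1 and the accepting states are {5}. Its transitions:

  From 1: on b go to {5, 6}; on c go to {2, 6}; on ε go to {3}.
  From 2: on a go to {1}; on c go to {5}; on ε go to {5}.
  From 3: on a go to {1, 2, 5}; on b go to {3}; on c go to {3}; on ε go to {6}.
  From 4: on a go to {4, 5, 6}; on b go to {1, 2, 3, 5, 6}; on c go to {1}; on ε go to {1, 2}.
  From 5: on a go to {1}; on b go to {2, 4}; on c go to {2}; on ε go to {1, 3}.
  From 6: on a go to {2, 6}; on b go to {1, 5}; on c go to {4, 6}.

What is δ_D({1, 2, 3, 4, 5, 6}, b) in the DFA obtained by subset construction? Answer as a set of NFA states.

{1, 2, 3, 4, 5, 6}

δ(1,b) = {5, 6}; δ(2,b) = ∅; δ(3,b) = {3}; δ(4,b) = {1, 2, 3, 5, 6}; δ(5,b) = {2, 4}; δ(6,b) = {1, 5}.
Union: {1, 2, 3, 4, 5, 6}.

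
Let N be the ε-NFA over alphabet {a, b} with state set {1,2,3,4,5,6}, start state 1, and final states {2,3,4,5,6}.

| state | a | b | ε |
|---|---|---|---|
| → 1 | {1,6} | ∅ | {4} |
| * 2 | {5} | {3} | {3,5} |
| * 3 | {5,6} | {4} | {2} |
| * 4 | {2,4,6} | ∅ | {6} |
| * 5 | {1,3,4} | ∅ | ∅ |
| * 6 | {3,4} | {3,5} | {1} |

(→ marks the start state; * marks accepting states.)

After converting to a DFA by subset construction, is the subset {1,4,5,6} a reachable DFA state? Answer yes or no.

no

Start state of the DFA: {1,4,6} (ε-closure of the NFA start).
{1,4,6} --a--> {1,2,3,4,5,6}  [new]
{1,4,6} --b--> {2,3,5}  [new]
{1,2,3,4,5,6} --a--> {1,2,3,4,5,6}  [seen]
{1,2,3,4,5,6} --b--> {1,2,3,4,5,6}  [seen]
{2,3,5} --a--> {1,2,3,4,5,6}  [seen]
{2,3,5} --b--> {1,2,3,4,5,6}  [seen]
Reachable DFA states: {1,4,6}, {1,2,3,4,5,6}, {2,3,5}.
{1,4,5,6} is not among them.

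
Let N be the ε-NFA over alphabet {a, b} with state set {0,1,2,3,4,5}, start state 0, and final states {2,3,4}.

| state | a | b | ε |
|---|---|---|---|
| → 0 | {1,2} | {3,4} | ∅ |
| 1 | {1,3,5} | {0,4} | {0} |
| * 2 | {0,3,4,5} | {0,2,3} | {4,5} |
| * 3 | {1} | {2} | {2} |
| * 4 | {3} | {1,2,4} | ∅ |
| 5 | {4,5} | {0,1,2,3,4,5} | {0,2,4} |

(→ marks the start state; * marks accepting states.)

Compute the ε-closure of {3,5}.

{0,2,3,4,5}

Begin with {3,5}.
3 →ε {2}; add 2.
2 →ε {4,5}; add 4.
5 →ε {0,2,4}; add 0.
ε-closure = {0,2,3,4,5}.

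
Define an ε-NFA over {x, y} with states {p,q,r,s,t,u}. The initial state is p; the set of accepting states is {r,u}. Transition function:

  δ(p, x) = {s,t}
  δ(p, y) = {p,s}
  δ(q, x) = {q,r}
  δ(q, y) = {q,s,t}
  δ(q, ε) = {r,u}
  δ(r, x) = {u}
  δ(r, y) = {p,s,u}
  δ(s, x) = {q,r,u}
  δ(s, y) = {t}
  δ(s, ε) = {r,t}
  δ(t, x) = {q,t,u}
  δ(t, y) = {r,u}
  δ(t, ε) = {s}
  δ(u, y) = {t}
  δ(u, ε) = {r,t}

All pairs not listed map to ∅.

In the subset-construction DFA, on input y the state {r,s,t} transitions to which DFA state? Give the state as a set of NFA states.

{p,r,s,t,u}

δ(r,y) = {p,s,u}; δ(s,y) = {t}; δ(t,y) = {r,u}.
Union: {p,r,s,t,u}.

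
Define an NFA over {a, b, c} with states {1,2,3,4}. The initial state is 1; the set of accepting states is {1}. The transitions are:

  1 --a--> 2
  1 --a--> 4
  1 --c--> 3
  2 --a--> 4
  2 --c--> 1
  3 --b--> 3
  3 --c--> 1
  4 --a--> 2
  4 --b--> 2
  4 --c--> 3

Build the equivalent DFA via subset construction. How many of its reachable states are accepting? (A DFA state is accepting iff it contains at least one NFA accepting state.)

2

Start state of the DFA: {1}.
{1} --a--> {2,4}  [new]
{1} --b--> ∅  [new]
{1} --c--> {3}  [new]
{2,4} --a--> {2,4}  [seen]
{2,4} --b--> {2}  [new]
{2,4} --c--> {1,3}  [new]
∅ --a--> ∅  [seen]
∅ --b--> ∅  [seen]
∅ --c--> ∅  [seen]
{3} --a--> ∅  [seen]
{3} --b--> {3}  [seen]
{3} --c--> {1}  [seen]
{2} --a--> {4}  [new]
{2} --b--> ∅  [seen]
{2} --c--> {1}  [seen]
{1,3} --a--> {2,4}  [seen]
{1,3} --b--> {3}  [seen]
{1,3} --c--> {1,3}  [seen]
{4} --a--> {2}  [seen]
{4} --b--> {2}  [seen]
{4} --c--> {3}  [seen]
Reachable DFA states: {1}, {2,4}, ∅, {3}, {2}, {1,3}, {4}.
Accepting DFA states (contain an NFA accepting state): {1}, {1,3}.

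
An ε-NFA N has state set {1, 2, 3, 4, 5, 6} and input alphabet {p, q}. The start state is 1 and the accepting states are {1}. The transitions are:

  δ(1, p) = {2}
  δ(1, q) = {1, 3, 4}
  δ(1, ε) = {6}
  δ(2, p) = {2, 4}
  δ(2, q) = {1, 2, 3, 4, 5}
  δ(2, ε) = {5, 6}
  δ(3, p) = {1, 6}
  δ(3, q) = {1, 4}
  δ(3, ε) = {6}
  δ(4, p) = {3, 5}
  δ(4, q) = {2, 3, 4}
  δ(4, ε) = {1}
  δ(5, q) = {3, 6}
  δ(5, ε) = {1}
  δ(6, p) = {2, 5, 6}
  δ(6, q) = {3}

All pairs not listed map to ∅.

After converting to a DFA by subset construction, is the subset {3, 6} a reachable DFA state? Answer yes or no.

Start state of the DFA: {1, 6} (ε-closure of the NFA start).
{1, 6} --p--> {1, 2, 5, 6}  [new]
{1, 6} --q--> {1, 3, 4, 6}  [new]
{1, 2, 5, 6} --p--> {1, 2, 4, 5, 6}  [new]
{1, 2, 5, 6} --q--> {1, 2, 3, 4, 5, 6}  [new]
{1, 3, 4, 6} --p--> {1, 2, 3, 5, 6}  [new]
{1, 3, 4, 6} --q--> {1, 2, 3, 4, 5, 6}  [seen]
{1, 2, 4, 5, 6} --p--> {1, 2, 3, 4, 5, 6}  [seen]
{1, 2, 4, 5, 6} --q--> {1, 2, 3, 4, 5, 6}  [seen]
{1, 2, 3, 4, 5, 6} --p--> {1, 2, 3, 4, 5, 6}  [seen]
{1, 2, 3, 4, 5, 6} --q--> {1, 2, 3, 4, 5, 6}  [seen]
{1, 2, 3, 5, 6} --p--> {1, 2, 4, 5, 6}  [seen]
{1, 2, 3, 5, 6} --q--> {1, 2, 3, 4, 5, 6}  [seen]
Reachable DFA states: {1, 6}, {1, 2, 5, 6}, {1, 3, 4, 6}, {1, 2, 4, 5, 6}, {1, 2, 3, 4, 5, 6}, {1, 2, 3, 5, 6}.
{3, 6} is not among them.

no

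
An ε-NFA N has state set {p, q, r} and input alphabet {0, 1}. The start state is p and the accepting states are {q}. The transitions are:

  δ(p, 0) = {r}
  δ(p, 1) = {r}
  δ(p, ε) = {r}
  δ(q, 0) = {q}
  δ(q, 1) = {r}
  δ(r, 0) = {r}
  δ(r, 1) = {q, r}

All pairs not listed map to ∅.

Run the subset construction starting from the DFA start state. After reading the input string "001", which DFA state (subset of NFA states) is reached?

Start: {p, r}.
δ(p,0) = {r}; δ(r,0) = {r}.
Union: {r}.
After 0: {r}.
δ(r,0) = {r}.
Union: {r}.
After 0: {r}.
δ(r,1) = {q, r}.
Union: {q, r}.
After 1: {q, r}.

{q, r}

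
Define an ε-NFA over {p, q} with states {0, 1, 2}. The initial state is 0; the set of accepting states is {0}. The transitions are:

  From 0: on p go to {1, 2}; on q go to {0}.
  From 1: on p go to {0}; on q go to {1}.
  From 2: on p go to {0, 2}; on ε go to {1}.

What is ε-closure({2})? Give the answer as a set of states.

{1, 2}

Begin with {2}.
2 →ε {1}; add 1.
ε-closure = {1, 2}.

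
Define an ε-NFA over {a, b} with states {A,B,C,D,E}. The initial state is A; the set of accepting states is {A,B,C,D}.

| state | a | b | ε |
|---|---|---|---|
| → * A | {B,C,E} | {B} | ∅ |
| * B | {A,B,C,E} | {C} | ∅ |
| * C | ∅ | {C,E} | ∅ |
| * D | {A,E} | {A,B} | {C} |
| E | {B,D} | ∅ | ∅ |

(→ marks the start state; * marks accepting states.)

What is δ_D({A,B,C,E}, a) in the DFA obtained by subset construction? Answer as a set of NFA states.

δ(A,a) = {B,C,E}; δ(B,a) = {A,B,C,E}; δ(C,a) = ∅; δ(E,a) = {B,D}.
Union: {A,B,C,D,E}.

{A,B,C,D,E}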